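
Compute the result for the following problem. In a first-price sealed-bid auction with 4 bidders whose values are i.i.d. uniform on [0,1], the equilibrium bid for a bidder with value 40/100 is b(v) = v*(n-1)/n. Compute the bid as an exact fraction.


Step 1: The symmetric BNE bidding function is b(v) = v * (n-1) / n
Step 2: Substitute v = 2/5 and n = 4
Step 3: b = 2/5 * 3/4
Step 4: b = 3/10

3/10


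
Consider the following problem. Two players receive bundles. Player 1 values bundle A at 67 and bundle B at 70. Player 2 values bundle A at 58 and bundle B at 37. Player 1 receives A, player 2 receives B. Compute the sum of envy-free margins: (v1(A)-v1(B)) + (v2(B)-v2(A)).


Step 1: Player 1's margin = v1(A) - v1(B) = 67 - 70 = -3
Step 2: Player 2's margin = v2(B) - v2(A) = 37 - 58 = -21
Step 3: Total margin = -3 + -21 = -24

-24


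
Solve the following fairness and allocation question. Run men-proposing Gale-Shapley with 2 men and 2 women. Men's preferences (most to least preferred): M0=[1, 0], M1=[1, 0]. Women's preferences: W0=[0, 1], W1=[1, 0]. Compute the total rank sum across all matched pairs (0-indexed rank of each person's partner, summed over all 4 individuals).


Step 1: Run Gale-Shapley (men propose, women hold best offer):
  M0 proposes to W1; she accepts
  M1 proposes to W1; she switches from M0
  M0 proposes to W0; she accepts
Step 2: Final matching: W0-M0, W1-M1
Step 3: 0-indexed ranks (man's rank of his match, then woman's): 1 + 0 + 0 + 0
Step 4: Total rank sum = 1

1


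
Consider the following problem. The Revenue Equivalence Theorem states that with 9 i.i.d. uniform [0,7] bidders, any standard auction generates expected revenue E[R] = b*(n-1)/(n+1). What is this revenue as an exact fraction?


Step 1: By Revenue Equivalence, expected revenue = b*(n-1)/(n+1)
Step 2: Substituting n = 9, b = 7
Step 3: Revenue = 7*(9-1)/(9+1) = 7*8/10
Step 4: Revenue = 56/10 = 28/5

28/5


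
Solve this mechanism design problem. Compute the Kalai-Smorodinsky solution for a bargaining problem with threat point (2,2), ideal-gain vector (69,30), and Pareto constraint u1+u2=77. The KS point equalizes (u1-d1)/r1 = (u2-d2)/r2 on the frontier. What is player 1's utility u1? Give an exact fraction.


Step 1: At the KS point, (u1-d1)/r1 = (u2-d2)/r2 = t and u1+u2 = 77
Step 2: u1 = d1 + r1*t and u2 = d2 + r2*t, so (d1 + r1*t) + (d2 + r2*t) = 77
Step 3: t = (77 - 2 - 2)/(69 + 30) = 73/99
Step 4: u1 = d1 + r1*t = 2 + 69 * 73/99 = 1745/33
Step 5: (Check: u2 = d2 + r2*t = 796/33; u1+u2 = 1745/33 + 796/33 = 77, on the frontier.)

1745/33


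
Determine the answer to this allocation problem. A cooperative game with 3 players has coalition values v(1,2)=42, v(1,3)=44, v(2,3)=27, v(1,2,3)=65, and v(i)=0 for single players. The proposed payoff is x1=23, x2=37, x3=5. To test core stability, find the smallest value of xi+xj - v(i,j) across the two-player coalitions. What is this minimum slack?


Step 1: Slack for coalition (1,2): x1+x2 - v12 = 60 - 42 = 18
Step 2: Slack for coalition (1,3): x1+x3 - v13 = 28 - 44 = -16
Step 3: Slack for coalition (2,3): x2+x3 - v23 = 42 - 27 = 15
Step 4: Minimum slack = min(18, -16, 15) = -16, attained by (1,3); coalition (1,3) can block (slack < 0), so the allocation is not in the core

-16


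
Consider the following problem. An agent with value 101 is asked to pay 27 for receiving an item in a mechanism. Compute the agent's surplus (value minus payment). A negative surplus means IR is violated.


Step 1: Surplus = value - payment = 101 - 27 = 74
Step 2: IR is satisfied (surplus >= 0)

74


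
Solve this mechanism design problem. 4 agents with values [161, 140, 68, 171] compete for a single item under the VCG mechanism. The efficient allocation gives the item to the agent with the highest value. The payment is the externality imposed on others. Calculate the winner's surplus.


Step 1: The winner is the agent with the highest value: agent 3 with value 171
Step 2: Values of other agents: [161, 140, 68]
Step 3: VCG payment = max of others' values = 161
Step 4: Surplus = 171 - 161 = 10

10


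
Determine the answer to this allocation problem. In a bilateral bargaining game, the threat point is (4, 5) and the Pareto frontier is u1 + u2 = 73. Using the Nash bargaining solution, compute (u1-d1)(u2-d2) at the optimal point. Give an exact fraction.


Step 1: The Nash solution splits surplus symmetrically above the disagreement point
Step 2: u1 = (total + d1 - d2)/2 = (73 + 4 - 5)/2 = 36
Step 3: u2 = (total - d1 + d2)/2 = (73 - 4 + 5)/2 = 37
Step 4: Nash product = (36 - 4) * (37 - 5)
Step 5: = 32 * 32 = 1024

1024


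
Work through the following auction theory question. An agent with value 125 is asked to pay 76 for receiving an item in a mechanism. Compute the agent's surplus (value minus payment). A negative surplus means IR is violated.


Step 1: Surplus = value - payment = 125 - 76 = 49
Step 2: IR is satisfied (surplus >= 0)

49


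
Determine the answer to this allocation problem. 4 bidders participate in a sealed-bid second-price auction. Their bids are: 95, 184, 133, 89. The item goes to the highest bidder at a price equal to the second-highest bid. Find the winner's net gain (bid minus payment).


Step 1: Sort bids in descending order: 184, 133, 95, 89
Step 2: The winning bid is the highest: 184
Step 3: The payment equals the second-highest bid: 133
Step 4: Surplus = winner's bid - payment = 184 - 133 = 51

51


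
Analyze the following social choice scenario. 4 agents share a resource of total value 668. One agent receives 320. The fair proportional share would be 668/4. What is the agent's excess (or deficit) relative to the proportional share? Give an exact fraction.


Step 1: Proportional share = 668/4 = 167
Step 2: Agent's actual allocation = 320
Step 3: Excess = 320 - 167 = 153

153


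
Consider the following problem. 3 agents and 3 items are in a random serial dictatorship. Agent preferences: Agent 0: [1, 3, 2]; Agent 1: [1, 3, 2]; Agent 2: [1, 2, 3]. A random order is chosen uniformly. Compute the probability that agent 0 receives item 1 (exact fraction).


Step 1: Agent 0 wants item 1
Step 2: There are 6 possible orderings of agents
Step 3: In 2 orderings, agent 0 gets item 1
Step 4: Probability = 2/6 = 1/3

1/3


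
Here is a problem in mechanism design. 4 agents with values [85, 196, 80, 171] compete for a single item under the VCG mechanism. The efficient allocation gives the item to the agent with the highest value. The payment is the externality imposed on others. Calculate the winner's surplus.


Step 1: The winner is the agent with the highest value: agent 1 with value 196
Step 2: Values of other agents: [85, 80, 171]
Step 3: VCG payment = max of others' values = 171
Step 4: Surplus = 196 - 171 = 25

25


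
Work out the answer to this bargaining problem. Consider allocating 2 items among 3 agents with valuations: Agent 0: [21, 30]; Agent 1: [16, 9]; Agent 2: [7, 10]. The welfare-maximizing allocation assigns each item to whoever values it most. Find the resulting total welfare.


Step 1: For each item, find the maximum value among all agents.
Step 2: Item 0 -> Agent 0 (value 21)
Step 3: Item 1 -> Agent 0 (value 30)
Step 4: Total welfare = 21 + 30 = 51

51


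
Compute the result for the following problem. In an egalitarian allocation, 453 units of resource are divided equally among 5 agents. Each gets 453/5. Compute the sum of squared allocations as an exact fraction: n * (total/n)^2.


Step 1: Each agent's share = 453/5
Step 2: Square of each share = (453/5)^2 = 205209/25
Step 3: Sum of squares = 5 * 205209/25 = 205209/5

205209/5


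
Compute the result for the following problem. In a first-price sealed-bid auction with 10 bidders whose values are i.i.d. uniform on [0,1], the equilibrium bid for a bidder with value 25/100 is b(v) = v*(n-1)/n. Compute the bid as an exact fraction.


Step 1: The symmetric BNE bidding function is b(v) = v * (n-1) / n
Step 2: Substitute v = 1/4 and n = 10
Step 3: b = 1/4 * 9/10
Step 4: b = 9/40

9/40


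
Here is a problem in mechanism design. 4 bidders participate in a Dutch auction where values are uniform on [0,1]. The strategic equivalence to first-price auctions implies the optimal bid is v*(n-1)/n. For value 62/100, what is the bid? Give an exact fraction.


Step 1: Dutch auctions are strategically equivalent to first-price auctions
Step 2: The equilibrium bid is b(v) = v*(n-1)/n
Step 3: b = 31/50 * 3/4
Step 4: b = 93/200

93/200


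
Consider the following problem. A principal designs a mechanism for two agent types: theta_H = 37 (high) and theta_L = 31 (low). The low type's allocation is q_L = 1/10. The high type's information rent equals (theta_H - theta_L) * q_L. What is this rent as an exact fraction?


Step 1: theta_H - theta_L = 37 - 31 = 6
Step 2: Information rent = (theta_H - theta_L) * q_L
Step 3: = 6 * 1/10
Step 4: = 3/5

3/5


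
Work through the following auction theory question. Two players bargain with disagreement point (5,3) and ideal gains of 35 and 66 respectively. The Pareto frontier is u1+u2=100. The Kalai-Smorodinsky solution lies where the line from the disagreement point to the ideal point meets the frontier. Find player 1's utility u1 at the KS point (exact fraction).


Step 1: At the KS point, (u1-d1)/r1 = (u2-d2)/r2 = t and u1+u2 = 100
Step 2: u1 = d1 + r1*t and u2 = d2 + r2*t, so (d1 + r1*t) + (d2 + r2*t) = 100
Step 3: t = (100 - 5 - 3)/(35 + 66) = 92/101
Step 4: u1 = d1 + r1*t = 5 + 35 * 92/101 = 3725/101
Step 5: (Check: u2 = d2 + r2*t = 6375/101; u1+u2 = 3725/101 + 6375/101 = 100, on the frontier.)

3725/101


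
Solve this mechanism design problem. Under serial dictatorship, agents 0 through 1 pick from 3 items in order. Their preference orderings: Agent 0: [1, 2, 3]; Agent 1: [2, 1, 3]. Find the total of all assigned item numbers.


Step 1: Agent 0 picks item 1
Step 2: Agent 1 picks item 2
Step 3: Sum = 1 + 2 = 3

3


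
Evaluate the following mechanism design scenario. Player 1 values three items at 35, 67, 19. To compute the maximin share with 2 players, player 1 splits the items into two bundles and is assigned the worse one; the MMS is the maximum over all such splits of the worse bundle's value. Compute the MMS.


Step 1: Item values = 35, 67, 19
Step 2: Enumerate all 2-bundle partitions and take the smaller bundle:
  Partition 1: {35} vs {67,19} -> bundles 35, 86; min = 35
  Partition 2: {67} vs {35,19} -> bundles 67, 54; min = 54
  Partition 3: {19} vs {35,67} -> bundles 19, 102; min = 19
Step 3: MMS = max(35, 54, 19) = 54

54


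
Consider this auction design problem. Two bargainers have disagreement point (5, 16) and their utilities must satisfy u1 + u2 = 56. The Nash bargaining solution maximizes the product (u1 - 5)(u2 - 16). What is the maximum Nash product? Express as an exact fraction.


Step 1: The Nash solution splits surplus symmetrically above the disagreement point
Step 2: u1 = (total + d1 - d2)/2 = (56 + 5 - 16)/2 = 45/2
Step 3: u2 = (total - d1 + d2)/2 = (56 - 5 + 16)/2 = 67/2
Step 4: Nash product = (45/2 - 5) * (67/2 - 16)
Step 5: = 35/2 * 35/2 = 1225/4

1225/4


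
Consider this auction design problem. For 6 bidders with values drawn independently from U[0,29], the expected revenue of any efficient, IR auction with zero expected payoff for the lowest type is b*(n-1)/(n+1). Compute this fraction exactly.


Step 1: By Revenue Equivalence, expected revenue = b*(n-1)/(n+1)
Step 2: Substituting n = 6, b = 29
Step 3: Revenue = 29*(6-1)/(6+1) = 29*5/7
Step 4: Revenue = 145/7

145/7


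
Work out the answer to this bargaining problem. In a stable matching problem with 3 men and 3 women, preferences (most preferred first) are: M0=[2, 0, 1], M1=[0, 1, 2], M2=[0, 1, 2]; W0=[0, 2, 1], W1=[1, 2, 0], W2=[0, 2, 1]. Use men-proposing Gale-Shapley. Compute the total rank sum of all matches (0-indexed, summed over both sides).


Step 1: Run Gale-Shapley (men propose, women hold best offer):
  M0 proposes to W2; she accepts
  M1 proposes to W0; she accepts
  M2 proposes to W0; she switches from M1
  M1 proposes to W1; she accepts
Step 2: Final matching: W0-M2, W1-M1, W2-M0
Step 3: 0-indexed ranks (man's rank of his match, then woman's): 0 + 1 + 1 + 0 + 0 + 0
Step 4: Total rank sum = 2

2


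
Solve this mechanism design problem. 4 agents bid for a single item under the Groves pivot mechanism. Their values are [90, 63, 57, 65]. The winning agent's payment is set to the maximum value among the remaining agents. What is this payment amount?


Step 1: The efficient winner is agent 0 with value 90
Step 2: Other agents' values: [63, 57, 65]
Step 3: Pivot payment = max(others) = 65
Step 4: The winner pays 65

65


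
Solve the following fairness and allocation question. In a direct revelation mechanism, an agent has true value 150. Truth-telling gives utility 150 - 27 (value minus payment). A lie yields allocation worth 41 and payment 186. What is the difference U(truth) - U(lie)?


Step 1: U(truth) = value - payment = 150 - 27 = 123
Step 2: U(lie) = allocation - payment = 41 - 186 = -145
Step 3: IC gap = 123 - (-145) = 268

268


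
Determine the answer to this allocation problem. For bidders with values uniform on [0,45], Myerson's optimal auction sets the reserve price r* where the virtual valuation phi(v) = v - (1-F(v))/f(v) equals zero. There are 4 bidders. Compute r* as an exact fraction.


Step 1: For U[0,45], F(v) = v/45 and f(v) = 1/45
Step 2: phi(v) = v - (1 - v/45)/(1/45) = v - (45 - v) = 2v - 45
Step 3: Set phi(r*) = 0: 2r* - 45 = 0
Step 4: r* = 45/2 (the number of bidders n = 4 does not enter)

45/2


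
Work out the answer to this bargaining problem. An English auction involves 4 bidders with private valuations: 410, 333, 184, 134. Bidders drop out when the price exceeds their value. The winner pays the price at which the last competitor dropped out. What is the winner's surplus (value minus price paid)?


Step 1: Identify the highest value: 410
Step 2: Identify the second-highest value: 333
Step 3: The final price = second-highest value = 333
Step 4: Surplus = 410 - 333 = 77

77


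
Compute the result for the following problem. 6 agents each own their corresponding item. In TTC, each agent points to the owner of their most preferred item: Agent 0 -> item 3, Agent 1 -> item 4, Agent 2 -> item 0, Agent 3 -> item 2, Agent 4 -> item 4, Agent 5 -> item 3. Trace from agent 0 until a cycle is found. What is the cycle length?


Step 1: Trace the pointer graph from agent 0: 0 -> 3 -> 2 -> 0
Step 2: A cycle is detected when we revisit agent 0
Step 3: The cycle is: 0 -> 3 -> 2 -> 0
Step 4: Cycle length = 3

3


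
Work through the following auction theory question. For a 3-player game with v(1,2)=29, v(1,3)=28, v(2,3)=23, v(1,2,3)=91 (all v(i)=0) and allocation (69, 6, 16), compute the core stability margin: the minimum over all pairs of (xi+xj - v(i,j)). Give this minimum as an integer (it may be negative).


Step 1: Slack for coalition (1,2): x1+x2 - v12 = 75 - 29 = 46
Step 2: Slack for coalition (1,3): x1+x3 - v13 = 85 - 28 = 57
Step 3: Slack for coalition (2,3): x2+x3 - v23 = 22 - 23 = -1
Step 4: Minimum slack = min(46, 57, -1) = -1, attained by (2,3); coalition (2,3) can block (slack < 0), so the allocation is not in the core

-1


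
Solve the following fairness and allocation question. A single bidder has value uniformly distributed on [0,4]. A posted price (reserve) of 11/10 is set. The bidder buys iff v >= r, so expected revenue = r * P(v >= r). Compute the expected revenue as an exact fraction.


Step 1: Posted price r = 11/10, value support [0,4]
Step 2: P(v >= r) = (4 - 11/10)/4 = 29/40
Step 3: Expected revenue = r * P(v >= r) = 11/10 * 29/40
Step 4: Revenue = 319/400

319/400


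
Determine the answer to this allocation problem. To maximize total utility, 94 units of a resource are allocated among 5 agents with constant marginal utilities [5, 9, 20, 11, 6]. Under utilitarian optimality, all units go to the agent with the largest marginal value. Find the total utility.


Step 1: The marginal utilities are [5, 9, 20, 11, 6]
Step 2: The highest marginal utility is 20
Step 3: All 94 units go to that agent
Step 4: Total utility = 20 * 94 = 1880

1880


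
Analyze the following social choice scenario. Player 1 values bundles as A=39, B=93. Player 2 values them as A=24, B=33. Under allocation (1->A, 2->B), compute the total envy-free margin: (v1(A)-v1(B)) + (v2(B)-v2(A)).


Step 1: Player 1's margin = v1(A) - v1(B) = 39 - 93 = -54
Step 2: Player 2's margin = v2(B) - v2(A) = 33 - 24 = 9
Step 3: Total margin = -54 + 9 = -45

-45


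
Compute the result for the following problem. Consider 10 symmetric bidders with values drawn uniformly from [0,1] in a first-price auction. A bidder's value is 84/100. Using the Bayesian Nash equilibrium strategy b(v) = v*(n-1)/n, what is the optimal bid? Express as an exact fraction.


Step 1: The symmetric BNE bidding function is b(v) = v * (n-1) / n
Step 2: Substitute v = 21/25 and n = 10
Step 3: b = 21/25 * 9/10
Step 4: b = 189/250

189/250


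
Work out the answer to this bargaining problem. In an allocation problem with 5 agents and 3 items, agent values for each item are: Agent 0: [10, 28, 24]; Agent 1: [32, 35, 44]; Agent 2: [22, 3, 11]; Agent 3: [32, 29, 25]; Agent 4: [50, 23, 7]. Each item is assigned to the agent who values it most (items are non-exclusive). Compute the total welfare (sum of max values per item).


Step 1: For each item, find the maximum value among all agents.
Step 2: Item 0 -> Agent 4 (value 50)
Step 3: Item 1 -> Agent 1 (value 35)
Step 4: Item 2 -> Agent 1 (value 44)
Step 5: Total welfare = 50 + 35 + 44 = 129

129


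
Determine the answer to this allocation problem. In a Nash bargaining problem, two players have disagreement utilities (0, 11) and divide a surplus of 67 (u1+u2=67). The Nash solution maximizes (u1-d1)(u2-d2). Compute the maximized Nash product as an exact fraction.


Step 1: The Nash solution splits surplus symmetrically above the disagreement point
Step 2: u1 = (total + d1 - d2)/2 = (67 + 0 - 11)/2 = 28
Step 3: u2 = (total - d1 + d2)/2 = (67 - 0 + 11)/2 = 39
Step 4: Nash product = (28 - 0) * (39 - 11)
Step 5: = 28 * 28 = 784

784


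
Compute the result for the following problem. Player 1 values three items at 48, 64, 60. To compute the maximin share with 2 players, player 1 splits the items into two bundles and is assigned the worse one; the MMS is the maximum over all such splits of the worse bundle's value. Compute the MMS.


Step 1: Item values = 48, 64, 60
Step 2: Enumerate all 2-bundle partitions and take the smaller bundle:
  Partition 1: {48} vs {64,60} -> bundles 48, 124; min = 48
  Partition 2: {64} vs {48,60} -> bundles 64, 108; min = 64
  Partition 3: {60} vs {48,64} -> bundles 60, 112; min = 60
Step 3: MMS = max(48, 64, 60) = 64

64


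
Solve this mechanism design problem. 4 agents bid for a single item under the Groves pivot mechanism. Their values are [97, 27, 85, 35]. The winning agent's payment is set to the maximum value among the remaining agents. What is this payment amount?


Step 1: The efficient winner is agent 0 with value 97
Step 2: Other agents' values: [27, 85, 35]
Step 3: Pivot payment = max(others) = 85
Step 4: The winner pays 85

85


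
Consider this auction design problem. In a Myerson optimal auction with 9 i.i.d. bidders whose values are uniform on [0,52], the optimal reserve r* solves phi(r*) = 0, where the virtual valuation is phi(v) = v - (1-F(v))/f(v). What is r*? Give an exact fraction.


Step 1: For U[0,52], F(v) = v/52 and f(v) = 1/52
Step 2: phi(v) = v - (1 - v/52)/(1/52) = v - (52 - v) = 2v - 52
Step 3: Set phi(r*) = 0: 2r* - 52 = 0
Step 4: r* = 52/2 = 26 (the number of bidders n = 9 does not enter)

26


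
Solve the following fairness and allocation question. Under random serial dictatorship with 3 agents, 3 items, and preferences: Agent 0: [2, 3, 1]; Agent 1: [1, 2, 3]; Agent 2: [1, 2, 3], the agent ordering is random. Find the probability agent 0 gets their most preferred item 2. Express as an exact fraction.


Step 1: Agent 0 wants item 2
Step 2: There are 6 possible orderings of agents
Step 3: In 4 orderings, agent 0 gets item 2
Step 4: Probability = 4/6 = 2/3

2/3


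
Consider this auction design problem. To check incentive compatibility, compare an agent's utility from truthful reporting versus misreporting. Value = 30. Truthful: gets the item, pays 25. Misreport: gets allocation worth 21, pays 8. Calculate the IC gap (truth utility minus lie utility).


Step 1: U(truth) = value - payment = 30 - 25 = 5
Step 2: U(lie) = allocation - payment = 21 - 8 = 13
Step 3: IC gap = 5 - 13 = -8

-8


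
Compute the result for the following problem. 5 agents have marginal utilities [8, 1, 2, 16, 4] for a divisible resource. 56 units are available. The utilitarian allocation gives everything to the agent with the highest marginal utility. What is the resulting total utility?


Step 1: The marginal utilities are [8, 1, 2, 16, 4]
Step 2: The highest marginal utility is 16
Step 3: All 56 units go to that agent
Step 4: Total utility = 16 * 56 = 896

896


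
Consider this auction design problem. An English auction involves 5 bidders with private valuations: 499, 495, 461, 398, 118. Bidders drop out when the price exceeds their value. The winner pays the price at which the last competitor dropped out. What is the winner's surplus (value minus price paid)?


Step 1: Identify the highest value: 499
Step 2: Identify the second-highest value: 495
Step 3: The final price = second-highest value = 495
Step 4: Surplus = 499 - 495 = 4

4


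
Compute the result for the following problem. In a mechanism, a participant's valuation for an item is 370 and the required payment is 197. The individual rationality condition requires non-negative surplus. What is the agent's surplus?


Step 1: Surplus = value - payment = 370 - 197 = 173
Step 2: IR is satisfied (surplus >= 0)

173


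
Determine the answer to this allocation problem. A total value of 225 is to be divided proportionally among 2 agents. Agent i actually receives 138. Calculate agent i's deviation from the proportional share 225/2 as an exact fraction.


Step 1: Proportional share = 225/2
Step 2: Agent's actual allocation = 138
Step 3: Excess = 138 - 225/2 = 51/2

51/2


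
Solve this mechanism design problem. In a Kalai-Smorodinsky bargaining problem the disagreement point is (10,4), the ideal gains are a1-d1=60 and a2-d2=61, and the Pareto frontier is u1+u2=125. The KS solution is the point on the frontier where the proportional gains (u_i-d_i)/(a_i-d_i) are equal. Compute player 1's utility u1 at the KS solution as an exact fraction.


Step 1: At the KS point, (u1-d1)/r1 = (u2-d2)/r2 = t and u1+u2 = 125
Step 2: u1 = d1 + r1*t and u2 = d2 + r2*t, so (d1 + r1*t) + (d2 + r2*t) = 125
Step 3: t = (125 - 10 - 4)/(60 + 61) = 111/121
Step 4: u1 = d1 + r1*t = 10 + 60 * 111/121 = 7870/121
Step 5: (Check: u2 = d2 + r2*t = 7255/121; u1+u2 = 7870/121 + 7255/121 = 125, on the frontier.)

7870/121


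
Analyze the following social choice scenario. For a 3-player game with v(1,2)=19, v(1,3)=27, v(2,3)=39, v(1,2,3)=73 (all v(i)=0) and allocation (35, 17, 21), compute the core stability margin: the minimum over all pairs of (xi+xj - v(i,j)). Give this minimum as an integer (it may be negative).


Step 1: Slack for coalition (1,2): x1+x2 - v12 = 52 - 19 = 33
Step 2: Slack for coalition (1,3): x1+x3 - v13 = 56 - 27 = 29
Step 3: Slack for coalition (2,3): x2+x3 - v23 = 38 - 39 = -1
Step 4: Minimum slack = min(33, 29, -1) = -1, attained by (2,3); coalition (2,3) can block (slack < 0), so the allocation is not in the core

-1


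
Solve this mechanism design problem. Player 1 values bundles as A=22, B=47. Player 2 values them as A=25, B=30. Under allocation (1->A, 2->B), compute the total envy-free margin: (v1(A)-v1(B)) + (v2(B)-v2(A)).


Step 1: Player 1's margin = v1(A) - v1(B) = 22 - 47 = -25
Step 2: Player 2's margin = v2(B) - v2(A) = 30 - 25 = 5
Step 3: Total margin = -25 + 5 = -20

-20


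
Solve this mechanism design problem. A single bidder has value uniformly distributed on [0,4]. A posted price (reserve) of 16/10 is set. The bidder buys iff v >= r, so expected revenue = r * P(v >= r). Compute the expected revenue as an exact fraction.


Step 1: Posted price r = 8/5, value support [0,4]
Step 2: P(v >= r) = (4 - 8/5)/4 = 3/5
Step 3: Expected revenue = r * P(v >= r) = 8/5 * 3/5
Step 4: Revenue = 24/25

24/25


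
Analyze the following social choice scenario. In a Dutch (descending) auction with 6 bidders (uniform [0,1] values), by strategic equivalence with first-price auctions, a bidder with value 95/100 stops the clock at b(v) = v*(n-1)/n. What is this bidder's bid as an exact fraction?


Step 1: Dutch auctions are strategically equivalent to first-price auctions
Step 2: The equilibrium bid is b(v) = v*(n-1)/n
Step 3: b = 19/20 * 5/6
Step 4: b = 19/24

19/24


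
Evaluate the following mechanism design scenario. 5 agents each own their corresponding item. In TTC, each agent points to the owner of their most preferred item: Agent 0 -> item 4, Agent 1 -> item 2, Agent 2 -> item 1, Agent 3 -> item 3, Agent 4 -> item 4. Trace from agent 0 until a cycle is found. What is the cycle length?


Step 1: Trace the pointer graph from agent 0: 0 -> 4 -> 4
Step 2: A cycle is detected when we revisit agent 4
Step 3: The cycle is: 4 -> 4
Step 4: Cycle length = 1

1


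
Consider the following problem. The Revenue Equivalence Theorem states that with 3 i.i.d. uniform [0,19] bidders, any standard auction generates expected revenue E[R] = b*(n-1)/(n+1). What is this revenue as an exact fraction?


Step 1: By Revenue Equivalence, expected revenue = b*(n-1)/(n+1)
Step 2: Substituting n = 3, b = 19
Step 3: Revenue = 19*(3-1)/(3+1) = 19*2/4
Step 4: Revenue = 38/4 = 19/2

19/2


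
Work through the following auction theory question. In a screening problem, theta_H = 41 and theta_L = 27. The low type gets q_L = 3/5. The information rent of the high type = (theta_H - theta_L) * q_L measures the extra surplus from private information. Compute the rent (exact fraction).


Step 1: theta_H - theta_L = 41 - 27 = 14
Step 2: Information rent = (theta_H - theta_L) * q_L
Step 3: = 14 * 3/5
Step 4: = 42/5

42/5


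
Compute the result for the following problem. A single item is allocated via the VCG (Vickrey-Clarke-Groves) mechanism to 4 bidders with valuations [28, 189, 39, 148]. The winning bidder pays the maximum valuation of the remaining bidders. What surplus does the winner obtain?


Step 1: The winner is the agent with the highest value: agent 1 with value 189
Step 2: Values of other agents: [28, 39, 148]
Step 3: VCG payment = max of others' values = 148
Step 4: Surplus = 189 - 148 = 41

41


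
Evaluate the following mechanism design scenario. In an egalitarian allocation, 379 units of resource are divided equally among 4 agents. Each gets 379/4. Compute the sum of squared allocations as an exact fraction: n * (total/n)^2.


Step 1: Each agent's share = 379/4
Step 2: Square of each share = (379/4)^2 = 143641/16
Step 3: Sum of squares = 4 * 143641/16 = 143641/4

143641/4


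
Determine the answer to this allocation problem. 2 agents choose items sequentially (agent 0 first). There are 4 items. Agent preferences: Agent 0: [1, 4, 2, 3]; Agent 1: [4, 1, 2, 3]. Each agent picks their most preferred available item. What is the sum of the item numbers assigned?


Step 1: Agent 0 picks item 1
Step 2: Agent 1 picks item 4
Step 3: Sum = 1 + 4 = 5

5


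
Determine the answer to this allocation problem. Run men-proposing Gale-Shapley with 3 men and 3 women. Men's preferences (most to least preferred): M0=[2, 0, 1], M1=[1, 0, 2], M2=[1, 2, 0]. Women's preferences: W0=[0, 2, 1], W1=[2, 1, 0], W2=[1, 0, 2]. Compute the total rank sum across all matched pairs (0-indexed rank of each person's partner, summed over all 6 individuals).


Step 1: Run Gale-Shapley (men propose, women hold best offer):
  M0 proposes to W2; she accepts
  M1 proposes to W1; she accepts
  M2 proposes to W1; she switches from M1
  M1 proposes to W0; she accepts
Step 2: Final matching: W0-M1, W1-M2, W2-M0
Step 3: 0-indexed ranks (man's rank of his match, then woman's): 1 + 2 + 0 + 0 + 0 + 1
Step 4: Total rank sum = 4

4


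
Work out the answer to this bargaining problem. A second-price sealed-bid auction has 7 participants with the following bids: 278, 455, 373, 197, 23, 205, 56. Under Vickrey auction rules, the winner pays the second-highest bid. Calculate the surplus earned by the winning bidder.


Step 1: Sort bids in descending order: 455, 373, 278, 205, 197, 56, 23
Step 2: The winning bid is the highest: 455
Step 3: The payment equals the second-highest bid: 373
Step 4: Surplus = winner's bid - payment = 455 - 373 = 82

82


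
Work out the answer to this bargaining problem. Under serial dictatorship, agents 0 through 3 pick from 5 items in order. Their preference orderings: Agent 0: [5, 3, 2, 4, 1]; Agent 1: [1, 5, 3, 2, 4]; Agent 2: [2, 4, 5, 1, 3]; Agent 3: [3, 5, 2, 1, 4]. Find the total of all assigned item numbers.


Step 1: Agent 0 picks item 5
Step 2: Agent 1 picks item 1
Step 3: Agent 2 picks item 2
Step 4: Agent 3 picks item 3
Step 5: Sum = 5 + 1 + 2 + 3 = 11

11


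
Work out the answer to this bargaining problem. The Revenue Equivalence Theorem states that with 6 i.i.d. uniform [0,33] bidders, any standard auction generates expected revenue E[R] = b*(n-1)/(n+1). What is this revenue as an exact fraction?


Step 1: By Revenue Equivalence, expected revenue = b*(n-1)/(n+1)
Step 2: Substituting n = 6, b = 33
Step 3: Revenue = 33*(6-1)/(6+1) = 33*5/7
Step 4: Revenue = 165/7

165/7


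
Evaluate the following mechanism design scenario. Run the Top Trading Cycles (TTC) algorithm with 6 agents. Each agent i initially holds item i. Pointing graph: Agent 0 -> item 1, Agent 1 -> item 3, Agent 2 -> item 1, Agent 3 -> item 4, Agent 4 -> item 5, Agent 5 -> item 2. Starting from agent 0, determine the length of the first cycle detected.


Step 1: Trace the pointer graph from agent 0: 0 -> 1 -> 3 -> 4 -> 5 -> 2 -> 1
Step 2: A cycle is detected when we revisit agent 1
Step 3: The cycle is: 1 -> 3 -> 4 -> 5 -> 2 -> 1
Step 4: Cycle length = 5

5


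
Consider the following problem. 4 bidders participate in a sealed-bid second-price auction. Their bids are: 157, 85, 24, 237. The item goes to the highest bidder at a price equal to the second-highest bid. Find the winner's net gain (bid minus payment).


Step 1: Sort bids in descending order: 237, 157, 85, 24
Step 2: The winning bid is the highest: 237
Step 3: The payment equals the second-highest bid: 157
Step 4: Surplus = winner's bid - payment = 237 - 157 = 80

80


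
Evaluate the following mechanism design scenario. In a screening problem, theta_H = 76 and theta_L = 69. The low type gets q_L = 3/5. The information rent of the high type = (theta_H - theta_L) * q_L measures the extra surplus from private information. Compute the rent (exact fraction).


Step 1: theta_H - theta_L = 76 - 69 = 7
Step 2: Information rent = (theta_H - theta_L) * q_L
Step 3: = 7 * 3/5
Step 4: = 21/5

21/5


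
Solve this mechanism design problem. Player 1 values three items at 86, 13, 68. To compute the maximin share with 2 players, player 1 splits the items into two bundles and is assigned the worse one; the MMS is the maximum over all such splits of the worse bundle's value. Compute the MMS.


Step 1: Item values = 86, 13, 68
Step 2: Enumerate all 2-bundle partitions and take the smaller bundle:
  Partition 1: {86} vs {13,68} -> bundles 86, 81; min = 81
  Partition 2: {13} vs {86,68} -> bundles 13, 154; min = 13
  Partition 3: {68} vs {86,13} -> bundles 68, 99; min = 68
Step 3: MMS = max(81, 13, 68) = 81

81


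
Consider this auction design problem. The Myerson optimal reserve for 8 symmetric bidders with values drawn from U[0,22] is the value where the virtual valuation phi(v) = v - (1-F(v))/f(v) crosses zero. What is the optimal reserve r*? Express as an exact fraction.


Step 1: For U[0,22], F(v) = v/22 and f(v) = 1/22
Step 2: phi(v) = v - (1 - v/22)/(1/22) = v - (22 - v) = 2v - 22
Step 3: Set phi(r*) = 0: 2r* - 22 = 0
Step 4: r* = 22/2 = 11 (the number of bidders n = 8 does not enter)

11


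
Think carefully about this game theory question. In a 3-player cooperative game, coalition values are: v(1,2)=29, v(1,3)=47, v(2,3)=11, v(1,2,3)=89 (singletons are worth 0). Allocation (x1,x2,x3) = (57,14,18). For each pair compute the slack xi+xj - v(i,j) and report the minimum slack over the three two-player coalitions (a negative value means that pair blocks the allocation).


Step 1: Slack for coalition (1,2): x1+x2 - v12 = 71 - 29 = 42
Step 2: Slack for coalition (1,3): x1+x3 - v13 = 75 - 47 = 28
Step 3: Slack for coalition (2,3): x2+x3 - v23 = 32 - 11 = 21
Step 4: Minimum slack = min(42, 28, 21) = 21, attained by (2,3); no pair can gain by deviating, so the allocation is in the core

21


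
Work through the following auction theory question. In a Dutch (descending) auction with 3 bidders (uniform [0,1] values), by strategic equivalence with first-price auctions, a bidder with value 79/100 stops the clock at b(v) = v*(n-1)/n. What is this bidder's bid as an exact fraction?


Step 1: Dutch auctions are strategically equivalent to first-price auctions
Step 2: The equilibrium bid is b(v) = v*(n-1)/n
Step 3: b = 79/100 * 2/3
Step 4: b = 79/150

79/150


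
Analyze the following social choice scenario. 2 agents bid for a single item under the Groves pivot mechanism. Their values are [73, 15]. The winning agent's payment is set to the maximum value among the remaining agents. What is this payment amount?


Step 1: The efficient winner is agent 0 with value 73
Step 2: Other agents' values: [15]
Step 3: Pivot payment = max(others) = 15
Step 4: The winner pays 15

15


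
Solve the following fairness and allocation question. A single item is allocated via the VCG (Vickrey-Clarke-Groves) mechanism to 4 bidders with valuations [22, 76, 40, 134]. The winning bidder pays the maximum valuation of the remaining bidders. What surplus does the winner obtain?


Step 1: The winner is the agent with the highest value: agent 3 with value 134
Step 2: Values of other agents: [22, 76, 40]
Step 3: VCG payment = max of others' values = 76
Step 4: Surplus = 134 - 76 = 58

58


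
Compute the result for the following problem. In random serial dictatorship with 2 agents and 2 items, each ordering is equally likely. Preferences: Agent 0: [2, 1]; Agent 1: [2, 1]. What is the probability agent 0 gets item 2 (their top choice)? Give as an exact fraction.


Step 1: Agent 0 wants item 2
Step 2: There are 2 possible orderings of agents
Step 3: In 1 orderings, agent 0 gets item 2
Step 4: Probability = 1/2

1/2


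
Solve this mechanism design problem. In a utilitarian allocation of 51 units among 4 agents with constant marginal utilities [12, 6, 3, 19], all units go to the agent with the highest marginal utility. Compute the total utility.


Step 1: The marginal utilities are [12, 6, 3, 19]
Step 2: The highest marginal utility is 19
Step 3: All 51 units go to that agent
Step 4: Total utility = 19 * 51 = 969

969


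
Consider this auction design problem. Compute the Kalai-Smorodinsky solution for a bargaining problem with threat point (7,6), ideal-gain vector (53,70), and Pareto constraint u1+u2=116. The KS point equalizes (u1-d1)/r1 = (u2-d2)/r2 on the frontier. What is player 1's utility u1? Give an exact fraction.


Step 1: At the KS point, (u1-d1)/r1 = (u2-d2)/r2 = t and u1+u2 = 116
Step 2: u1 = d1 + r1*t and u2 = d2 + r2*t, so (d1 + r1*t) + (d2 + r2*t) = 116
Step 3: t = (116 - 7 - 6)/(53 + 70) = 103/123
Step 4: u1 = d1 + r1*t = 7 + 53 * 103/123 = 6320/123
Step 5: (Check: u2 = d2 + r2*t = 7948/123; u1+u2 = 6320/123 + 7948/123 = 116, on the frontier.)

6320/123


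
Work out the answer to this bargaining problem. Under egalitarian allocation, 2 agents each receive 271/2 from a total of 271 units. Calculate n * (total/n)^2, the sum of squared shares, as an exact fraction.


Step 1: Each agent's share = 271/2
Step 2: Square of each share = (271/2)^2 = 73441/4
Step 3: Sum of squares = 2 * 73441/4 = 73441/2

73441/2


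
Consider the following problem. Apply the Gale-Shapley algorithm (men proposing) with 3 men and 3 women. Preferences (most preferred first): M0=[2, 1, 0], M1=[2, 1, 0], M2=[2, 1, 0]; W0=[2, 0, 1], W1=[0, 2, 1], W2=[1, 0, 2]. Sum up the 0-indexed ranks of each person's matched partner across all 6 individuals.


Step 1: Run Gale-Shapley (men propose, women hold best offer):
  M0 proposes to W2; she accepts
  M1 proposes to W2; she switches from M0
  M2 proposes to W2; rejected
  M2 proposes to W1; she accepts
  M0 proposes to W1; she switches from M2
  M2 proposes to W0; she accepts
Step 2: Final matching: W0-M2, W1-M0, W2-M1
Step 3: 0-indexed ranks (man's rank of his match, then woman's): 2 + 0 + 1 + 0 + 0 + 0
Step 4: Total rank sum = 3

3


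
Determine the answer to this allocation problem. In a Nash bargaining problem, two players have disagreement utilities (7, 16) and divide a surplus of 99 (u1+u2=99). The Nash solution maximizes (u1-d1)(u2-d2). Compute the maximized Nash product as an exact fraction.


Step 1: The Nash solution splits surplus symmetrically above the disagreement point
Step 2: u1 = (total + d1 - d2)/2 = (99 + 7 - 16)/2 = 45
Step 3: u2 = (total - d1 + d2)/2 = (99 - 7 + 16)/2 = 54
Step 4: Nash product = (45 - 7) * (54 - 16)
Step 5: = 38 * 38 = 1444

1444


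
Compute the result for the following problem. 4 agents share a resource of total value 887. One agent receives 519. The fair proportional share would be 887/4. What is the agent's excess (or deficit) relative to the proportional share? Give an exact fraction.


Step 1: Proportional share = 887/4
Step 2: Agent's actual allocation = 519
Step 3: Excess = 519 - 887/4 = 1189/4

1189/4


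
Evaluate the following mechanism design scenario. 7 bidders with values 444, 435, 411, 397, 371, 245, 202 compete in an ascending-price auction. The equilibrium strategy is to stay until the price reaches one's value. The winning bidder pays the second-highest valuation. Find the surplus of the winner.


Step 1: Identify the highest value: 444
Step 2: Identify the second-highest value: 435
Step 3: The final price = second-highest value = 435
Step 4: Surplus = 444 - 435 = 9

9


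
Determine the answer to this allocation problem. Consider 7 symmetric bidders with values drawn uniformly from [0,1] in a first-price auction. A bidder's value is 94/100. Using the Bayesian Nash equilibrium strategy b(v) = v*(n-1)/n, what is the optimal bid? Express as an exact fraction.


Step 1: The symmetric BNE bidding function is b(v) = v * (n-1) / n
Step 2: Substitute v = 47/50 and n = 7
Step 3: b = 47/50 * 6/7
Step 4: b = 141/175

141/175


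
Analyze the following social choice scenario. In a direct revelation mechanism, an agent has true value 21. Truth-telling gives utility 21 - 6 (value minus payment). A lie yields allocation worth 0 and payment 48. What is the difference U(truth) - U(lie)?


Step 1: U(truth) = value - payment = 21 - 6 = 15
Step 2: U(lie) = allocation - payment = 0 - 48 = -48
Step 3: IC gap = 15 - (-48) = 63

63


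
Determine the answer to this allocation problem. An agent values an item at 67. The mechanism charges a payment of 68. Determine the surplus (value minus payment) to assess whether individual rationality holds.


Step 1: Surplus = value - payment = 67 - 68 = -1
Step 2: IR is violated (surplus < 0)

-1


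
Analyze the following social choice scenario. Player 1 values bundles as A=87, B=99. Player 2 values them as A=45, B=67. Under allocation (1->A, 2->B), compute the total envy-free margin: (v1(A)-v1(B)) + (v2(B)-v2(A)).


Step 1: Player 1's margin = v1(A) - v1(B) = 87 - 99 = -12
Step 2: Player 2's margin = v2(B) - v2(A) = 67 - 45 = 22
Step 3: Total margin = -12 + 22 = 10

10
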